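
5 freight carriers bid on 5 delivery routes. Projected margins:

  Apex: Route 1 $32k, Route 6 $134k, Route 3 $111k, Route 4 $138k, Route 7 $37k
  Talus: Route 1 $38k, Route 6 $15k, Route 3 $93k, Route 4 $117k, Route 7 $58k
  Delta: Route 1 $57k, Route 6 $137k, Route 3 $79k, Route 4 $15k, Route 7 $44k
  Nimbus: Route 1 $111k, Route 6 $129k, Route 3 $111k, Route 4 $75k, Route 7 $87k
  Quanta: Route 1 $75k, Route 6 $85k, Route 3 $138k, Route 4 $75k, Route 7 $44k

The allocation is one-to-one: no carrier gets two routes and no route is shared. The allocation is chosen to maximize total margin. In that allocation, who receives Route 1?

Nimbus receives Route 1.

Optimal: Apex→Route 4 ($138k), Talus→Route 7 ($58k), Delta→Route 6 ($137k), Nimbus→Route 1 ($111k), Quanta→Route 3 ($138k) — total 138+58+137+111+138 = $582k.
Row-greedy (each carrier in turn takes its best remaining route) gives $523k, worse by 59.
Every other assignment is strictly worse.
Nimbus's own top route is Route 6 ($129k), but forcing Nimbus→Route 6 and reassigning the rest optimally gives only $520k — worse by 62.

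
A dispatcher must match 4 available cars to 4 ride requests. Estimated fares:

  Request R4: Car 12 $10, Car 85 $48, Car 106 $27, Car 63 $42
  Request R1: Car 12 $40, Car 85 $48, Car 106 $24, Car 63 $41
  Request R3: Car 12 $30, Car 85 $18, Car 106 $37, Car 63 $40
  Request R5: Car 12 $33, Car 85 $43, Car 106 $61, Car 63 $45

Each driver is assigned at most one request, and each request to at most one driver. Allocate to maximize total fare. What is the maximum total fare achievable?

This is a one-to-one assignment (maximum-weight bipartite matching).
Optimal: Car 12→Request R1 ($40), Car 85→Request R4 ($48), Car 106→Request R5 ($61), Car 63→Request R3 ($40) — total 40+48+61+40 = $189.
Max-entry greedy (repeatedly take the single best remaining cell) gives $180, worse by 9.
Swapping Car 63↔Car 106 (Car 63→Request R5 $45, Car 106→Request R3 $37) loses 19.

Maximum total: $189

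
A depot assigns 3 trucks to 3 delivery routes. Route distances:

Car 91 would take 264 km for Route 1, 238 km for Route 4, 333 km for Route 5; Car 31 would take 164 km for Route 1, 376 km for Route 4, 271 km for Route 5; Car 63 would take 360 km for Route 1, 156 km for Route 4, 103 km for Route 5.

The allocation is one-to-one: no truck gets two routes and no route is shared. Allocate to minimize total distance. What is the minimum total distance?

Optimal: Car 91→Route 4 (238 km), Car 31→Route 1 (164 km), Car 63→Route 5 (103 km) — total 238+164+103 = 505 km.
Column-greedy (each route in turn goes to its cheapest remaining truck) gives 653 km, worse by 148.
Next-best assignment: Car 91→Route 5, Car 31→Route 1, Car 63→Route 4 = 653 km.
No other one-to-one assignment undercuts 505 km.

Min total: 505 km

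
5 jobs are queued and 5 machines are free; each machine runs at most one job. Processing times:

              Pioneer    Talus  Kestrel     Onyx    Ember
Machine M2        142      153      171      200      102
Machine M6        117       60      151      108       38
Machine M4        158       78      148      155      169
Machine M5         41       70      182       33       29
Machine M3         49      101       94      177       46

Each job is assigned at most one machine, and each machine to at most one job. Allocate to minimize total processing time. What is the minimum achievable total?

This is a one-to-one assignment (minimum-cost bipartite matching).
Optimal: Pioneer→Machine M3 (49 min), Talus→Machine M4 (78 min), Kestrel→Machine M2 (171 min), Onyx→Machine M5 (33 min), Ember→Machine M6 (38 min) — total 49+78+171+33+38 = 369 min.
Row-greedy (each job in turn takes its cheapest remaining machine) gives 452 min, worse by 83.
No other one-to-one assignment undercuts 369 min.

Minimum total: 369 min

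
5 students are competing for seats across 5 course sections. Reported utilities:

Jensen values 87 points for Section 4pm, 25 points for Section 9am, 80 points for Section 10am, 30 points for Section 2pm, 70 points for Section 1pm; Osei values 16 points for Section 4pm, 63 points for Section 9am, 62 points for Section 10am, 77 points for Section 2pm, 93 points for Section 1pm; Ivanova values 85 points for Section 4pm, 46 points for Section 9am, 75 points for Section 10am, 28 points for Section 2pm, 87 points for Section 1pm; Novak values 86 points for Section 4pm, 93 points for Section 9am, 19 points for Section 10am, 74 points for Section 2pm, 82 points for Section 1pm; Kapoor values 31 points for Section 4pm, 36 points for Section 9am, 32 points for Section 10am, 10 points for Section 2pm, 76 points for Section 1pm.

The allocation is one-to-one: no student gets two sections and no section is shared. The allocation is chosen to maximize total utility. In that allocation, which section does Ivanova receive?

Treat this as an assignment problem: match each student to one section.
Optimal: Jensen→Section 10am (80 points), Osei→Section 2pm (77 points), Ivanova→Section 4pm (85 points), Novak→Section 9am (93 points), Kapoor→Section 1pm (76 points) — total 80+77+85+93+76 = 411 points.
Max-entry greedy (repeatedly take the single best remaining cell) gives 358 points, worse by 53.
Swapping Osei↔Kapoor (Osei→Section 1pm 93 points, Kapoor→Section 2pm 10 points) loses 50.
Ivanova's own top section is Section 1pm (87 points), but forcing Ivanova→Section 1pm and reassigning the rest optimally gives only 376 points — worse by 35.

Ivanova receives Section 4pm.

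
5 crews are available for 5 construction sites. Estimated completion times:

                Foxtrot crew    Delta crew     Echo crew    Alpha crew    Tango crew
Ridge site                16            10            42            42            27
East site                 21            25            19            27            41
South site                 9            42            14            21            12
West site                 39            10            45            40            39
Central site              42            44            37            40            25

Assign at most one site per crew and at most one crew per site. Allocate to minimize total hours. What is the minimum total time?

Optimal: Foxtrot crew→Ridge site (16 hours), Delta crew→West site (10 hours), Echo crew→East site (19 hours), Alpha crew→South site (21 hours), Tango crew→Central site (25 hours) — total 16+10+19+21+25 = 91 hours.
Min-entry greedy (repeatedly take the single cheapest remaining cell) gives 103 hours, worse by 12.
Next-best assignment: Foxtrot crew→Ridge site, Delta crew→West site, Echo crew→South site, Alpha crew→East site, Tango crew→Central site = 92 hours.
Every other assignment is strictly worse.

Minimum total: 91 hours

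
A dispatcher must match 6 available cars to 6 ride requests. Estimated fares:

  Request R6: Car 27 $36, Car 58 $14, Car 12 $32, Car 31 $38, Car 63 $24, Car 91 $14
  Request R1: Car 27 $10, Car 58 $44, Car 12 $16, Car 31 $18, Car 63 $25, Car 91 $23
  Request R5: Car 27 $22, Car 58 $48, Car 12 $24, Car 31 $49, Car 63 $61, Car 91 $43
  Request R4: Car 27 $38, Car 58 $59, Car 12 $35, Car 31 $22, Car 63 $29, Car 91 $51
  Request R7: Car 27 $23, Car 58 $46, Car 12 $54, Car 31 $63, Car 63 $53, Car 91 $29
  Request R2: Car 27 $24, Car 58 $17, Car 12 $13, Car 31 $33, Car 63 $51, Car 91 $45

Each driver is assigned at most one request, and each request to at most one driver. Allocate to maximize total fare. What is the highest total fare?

Optimal: Car 27→Request R6 ($36), Car 58→Request R1 ($44), Car 12→Request R7 ($54), Car 31→Request R5 ($49), Car 63→Request R2 ($51), Car 91→Request R4 ($51) — total 36+44+54+49+51+51 = $285.
Column-greedy (each request in turn goes to its best remaining driver) gives $272, worse by 13.
Next-best assignment: Car 27→Request R6, Car 58→Request R1, Car 12→Request R4, Car 31→Request R7, Car 63→Request R5, Car 91→Request R2 = $284.
Every other assignment is strictly worse.

Maximum total: $285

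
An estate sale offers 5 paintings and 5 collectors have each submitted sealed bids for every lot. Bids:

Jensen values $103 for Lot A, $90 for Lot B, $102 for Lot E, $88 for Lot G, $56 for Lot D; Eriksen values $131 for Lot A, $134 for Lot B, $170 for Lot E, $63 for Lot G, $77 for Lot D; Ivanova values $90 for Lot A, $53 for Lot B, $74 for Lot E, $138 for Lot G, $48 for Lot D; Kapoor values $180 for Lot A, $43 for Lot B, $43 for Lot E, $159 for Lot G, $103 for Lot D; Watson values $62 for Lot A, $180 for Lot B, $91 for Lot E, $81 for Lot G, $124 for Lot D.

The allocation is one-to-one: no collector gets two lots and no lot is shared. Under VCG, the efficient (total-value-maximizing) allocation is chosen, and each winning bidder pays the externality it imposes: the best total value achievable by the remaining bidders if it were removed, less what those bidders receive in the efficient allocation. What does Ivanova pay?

Ivanova pays $32.

Efficient allocation: Jensen→Lot D ($56), Eriksen→Lot E ($170), Ivanova→Lot G ($138), Kapoor→Lot A ($180), Watson→Lot B ($180); total welfare W = $724.
Ivanova receives Lot G at value $138, so the others get W − 138 = $586.
Without Ivanova: best allocation of the remaining 4 bidders over all 5 lots is Jensen→Lot G ($88), Eriksen→Lot E ($170), Kapoor→Lot A ($180), Watson→Lot B ($180), total $618.
VCG payment = (others' best without Ivanova) − (others' welfare with Ivanova) = 618 − 586 = $32.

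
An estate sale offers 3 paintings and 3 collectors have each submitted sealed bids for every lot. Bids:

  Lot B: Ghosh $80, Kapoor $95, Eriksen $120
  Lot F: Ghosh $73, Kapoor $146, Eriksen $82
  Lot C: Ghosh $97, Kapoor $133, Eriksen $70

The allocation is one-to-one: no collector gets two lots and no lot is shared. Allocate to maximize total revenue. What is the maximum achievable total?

Max total: $363

Optimal: Ghosh→Lot C ($97), Kapoor→Lot F ($146), Eriksen→Lot B ($120) — total 97+146+120 = $363.
Next-best assignment: Ghosh→Lot F, Kapoor→Lot C, Eriksen→Lot B = $326.
No other one-to-one assignment exceeds $363.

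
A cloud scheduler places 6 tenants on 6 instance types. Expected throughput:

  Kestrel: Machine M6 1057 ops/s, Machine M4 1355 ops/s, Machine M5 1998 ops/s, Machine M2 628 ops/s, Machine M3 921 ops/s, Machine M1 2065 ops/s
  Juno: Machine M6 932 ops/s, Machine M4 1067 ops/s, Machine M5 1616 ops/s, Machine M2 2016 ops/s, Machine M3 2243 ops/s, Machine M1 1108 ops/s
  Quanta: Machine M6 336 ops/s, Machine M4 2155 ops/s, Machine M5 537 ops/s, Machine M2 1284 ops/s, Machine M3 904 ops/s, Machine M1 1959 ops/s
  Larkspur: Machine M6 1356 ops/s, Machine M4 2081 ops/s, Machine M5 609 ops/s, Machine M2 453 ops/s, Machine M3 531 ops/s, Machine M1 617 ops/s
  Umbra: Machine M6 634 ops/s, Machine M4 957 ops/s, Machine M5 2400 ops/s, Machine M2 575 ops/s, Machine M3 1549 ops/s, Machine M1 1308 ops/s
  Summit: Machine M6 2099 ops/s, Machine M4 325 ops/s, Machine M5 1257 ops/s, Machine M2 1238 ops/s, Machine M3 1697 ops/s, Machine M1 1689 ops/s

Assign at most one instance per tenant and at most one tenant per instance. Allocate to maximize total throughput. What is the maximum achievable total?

Max total: 12172 ops/s

Optimal: Kestrel→Machine M1 (2065 ops/s), Juno→Machine M3 (2243 ops/s), Quanta→Machine M2 (1284 ops/s), Larkspur→Machine M4 (2081 ops/s), Umbra→Machine M5 (2400 ops/s), Summit→Machine M6 (2099 ops/s) — total 2065+2243+1284+2081+2400+2099 = 12172 ops/s.
Next-best assignment: Kestrel→Machine M5, Juno→Machine M2, Quanta→Machine M1, Larkspur→Machine M4, Umbra→Machine M3, Summit→Machine M6 = 11702 ops/s.
No other one-to-one assignment exceeds 12172 ops/s.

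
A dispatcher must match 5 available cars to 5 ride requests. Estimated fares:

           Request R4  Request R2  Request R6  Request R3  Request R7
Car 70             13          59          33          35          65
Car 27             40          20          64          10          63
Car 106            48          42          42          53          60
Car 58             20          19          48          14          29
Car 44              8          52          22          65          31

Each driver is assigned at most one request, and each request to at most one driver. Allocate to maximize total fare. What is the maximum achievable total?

Maximum total: $283

Treat this as an assignment problem: match each driver to one request.
Optimal: Car 70→Request R2 ($59), Car 27→Request R7 ($63), Car 106→Request R4 ($48), Car 58→Request R6 ($48), Car 44→Request R3 ($65) — total 59+63+48+48+65 = $283.
Swapping Car 106↔Car 70 (Car 106→Request R2 $42, Car 70→Request R4 $13) loses 52.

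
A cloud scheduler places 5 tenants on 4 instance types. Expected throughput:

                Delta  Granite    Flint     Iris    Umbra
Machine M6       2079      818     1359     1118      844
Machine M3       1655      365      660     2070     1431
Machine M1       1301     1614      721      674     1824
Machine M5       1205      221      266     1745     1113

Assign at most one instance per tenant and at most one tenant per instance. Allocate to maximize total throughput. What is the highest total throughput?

Max total: 6876 ops/s

This is the linear assignment problem.
Optimal: Delta→Machine M6 (2079 ops/s), Iris→Machine M3 (2070 ops/s), Granite→Machine M1 (1614 ops/s), Umbra→Machine M5 (1113 ops/s) — total 2079+2070+1614+1113 = 6876 ops/s.
Column-greedy (each instance in turn goes to its best remaining tenant) gives 6239 ops/s, worse by 637.
Next-best assignment: Delta→Machine M6, Umbra→Machine M3, Granite→Machine M1, Iris→Machine M5 = 6869 ops/s.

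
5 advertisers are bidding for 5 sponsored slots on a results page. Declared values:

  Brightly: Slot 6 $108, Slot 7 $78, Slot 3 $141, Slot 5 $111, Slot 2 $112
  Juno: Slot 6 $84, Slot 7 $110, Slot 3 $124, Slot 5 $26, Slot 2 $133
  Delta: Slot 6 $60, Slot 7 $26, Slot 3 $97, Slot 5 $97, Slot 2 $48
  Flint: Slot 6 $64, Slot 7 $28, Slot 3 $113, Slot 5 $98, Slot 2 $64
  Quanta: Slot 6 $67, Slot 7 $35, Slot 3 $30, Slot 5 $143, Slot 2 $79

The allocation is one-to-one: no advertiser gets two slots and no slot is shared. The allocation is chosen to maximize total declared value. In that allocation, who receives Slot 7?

Juno receives Slot 7.

Optimal: Brightly→Slot 2 ($112), Juno→Slot 7 ($110), Delta→Slot 6 ($60), Flint→Slot 3 ($113), Quanta→Slot 5 ($143) — total 112+110+60+113+143 = $538.
Next-best assignment: Brightly→Slot 7, Juno→Slot 2, Delta→Slot 6, Flint→Slot 3, Quanta→Slot 5 = $527.
Swapping Juno↔Flint (Juno→Slot 3 $124, Flint→Slot 7 $28) loses 71.
No other one-to-one assignment exceeds $538.
Juno's own top slot is Slot 2 ($133), but forcing Juno→Slot 2 and reassigning the rest optimally gives only $527 — worse by 11.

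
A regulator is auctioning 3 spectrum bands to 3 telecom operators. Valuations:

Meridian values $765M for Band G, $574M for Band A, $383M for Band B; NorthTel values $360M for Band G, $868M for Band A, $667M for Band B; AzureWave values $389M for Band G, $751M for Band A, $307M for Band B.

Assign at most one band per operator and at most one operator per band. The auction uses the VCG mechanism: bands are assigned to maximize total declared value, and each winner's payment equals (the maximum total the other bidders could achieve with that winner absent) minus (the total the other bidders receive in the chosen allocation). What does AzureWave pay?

Efficient allocation: Meridian→Band G ($765M), NorthTel→Band B ($667M), AzureWave→Band A ($751M); total welfare W = $2183M.
AzureWave receives Band A at value $751M, so the others get W − 751 = $1432M.
Without AzureWave: best allocation of the remaining 2 bidders over all 3 bands is Meridian→Band G ($765M), NorthTel→Band A ($868M), total $1633M.
VCG payment = (others' best without AzureWave) − (others' welfare with AzureWave) = 1633 − 1432 = $201M.

AzureWave pays $201M.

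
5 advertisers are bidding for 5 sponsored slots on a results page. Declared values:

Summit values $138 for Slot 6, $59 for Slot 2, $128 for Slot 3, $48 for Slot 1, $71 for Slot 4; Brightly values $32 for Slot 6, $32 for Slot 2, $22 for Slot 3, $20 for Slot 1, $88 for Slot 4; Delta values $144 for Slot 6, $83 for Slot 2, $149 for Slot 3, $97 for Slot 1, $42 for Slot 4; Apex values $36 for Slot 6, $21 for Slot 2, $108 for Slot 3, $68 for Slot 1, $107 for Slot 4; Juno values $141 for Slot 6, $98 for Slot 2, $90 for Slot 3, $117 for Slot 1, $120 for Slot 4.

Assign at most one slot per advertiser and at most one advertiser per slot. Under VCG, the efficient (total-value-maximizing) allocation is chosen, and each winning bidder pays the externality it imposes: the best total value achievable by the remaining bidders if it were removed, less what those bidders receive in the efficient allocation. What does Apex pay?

Efficient allocation: Summit→Slot 6 ($138), Brightly→Slot 2 ($32), Delta→Slot 3 ($149), Apex→Slot 4 ($107), Juno→Slot 1 ($117); total welfare W = $543.
Apex receives Slot 4 at value $107, so the others get W − 107 = $436.
Without Apex: best allocation of the remaining 4 bidders over all 5 slots is Summit→Slot 6 ($138), Brightly→Slot 4 ($88), Delta→Slot 3 ($149), Juno→Slot 1 ($117), total $492.
VCG payment = (others' best without Apex) − (others' welfare with Apex) = 492 − 436 = $56.

Apex pays $56.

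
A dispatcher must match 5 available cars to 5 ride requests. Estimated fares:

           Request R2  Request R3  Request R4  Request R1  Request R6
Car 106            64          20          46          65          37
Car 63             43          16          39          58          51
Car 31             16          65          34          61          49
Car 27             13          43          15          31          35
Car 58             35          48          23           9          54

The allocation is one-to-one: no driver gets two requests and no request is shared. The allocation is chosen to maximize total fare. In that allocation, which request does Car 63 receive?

Car 63 receives Request R4.

Treat this as an assignment problem: match each driver to one request.
Optimal: Car 106→Request R2 ($64), Car 63→Request R4 ($39), Car 31→Request R1 ($61), Car 27→Request R3 ($43), Car 58→Request R6 ($54) — total 64+39+61+43+54 = $261.
Row-greedy (each driver in turn takes its best remaining request) gives $231, worse by 30.
Next-best assignment: Car 106→Request R2, Car 63→Request R1, Car 31→Request R3, Car 27→Request R4, Car 58→Request R6 = $256.
Swapping Car 31↔Car 27 (Car 31→Request R3 $65, Car 27→Request R1 $31) loses 8.
Checked against all permutations: $261 is optimal.
Car 63's own top request is Request R1 ($58), but forcing Car 63→Request R1 and reassigning the rest optimally gives only $256 — worse by 5.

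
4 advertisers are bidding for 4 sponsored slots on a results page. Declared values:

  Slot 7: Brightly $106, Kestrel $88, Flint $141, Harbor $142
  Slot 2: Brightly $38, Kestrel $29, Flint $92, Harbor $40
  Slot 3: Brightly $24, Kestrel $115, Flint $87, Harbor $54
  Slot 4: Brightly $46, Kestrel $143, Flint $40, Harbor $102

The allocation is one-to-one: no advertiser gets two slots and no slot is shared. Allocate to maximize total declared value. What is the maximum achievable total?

This is the linear assignment problem.
Optimal: Brightly→Slot 7 ($106), Kestrel→Slot 3 ($115), Flint→Slot 2 ($92), Harbor→Slot 4 ($102) — total 106+115+92+102 = $415.
Max-entry greedy (repeatedly take the single best remaining cell) gives $401, worse by 14.
Next-best assignment: Brightly→Slot 2, Kestrel→Slot 4, Flint→Slot 3, Harbor→Slot 7 = $410.

Maximum total: $415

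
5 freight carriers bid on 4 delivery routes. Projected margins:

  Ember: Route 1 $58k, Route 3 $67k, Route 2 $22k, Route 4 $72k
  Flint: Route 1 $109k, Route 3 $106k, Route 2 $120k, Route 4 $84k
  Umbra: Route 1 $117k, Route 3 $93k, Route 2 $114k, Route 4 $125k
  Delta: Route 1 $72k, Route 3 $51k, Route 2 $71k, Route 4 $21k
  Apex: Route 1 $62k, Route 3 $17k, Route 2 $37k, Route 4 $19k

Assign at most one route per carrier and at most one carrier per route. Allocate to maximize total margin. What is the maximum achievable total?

Optimal: Delta→Route 1 ($72k), Ember→Route 3 ($67k), Flint→Route 2 ($120k), Umbra→Route 4 ($125k) — total 72+67+120+125 = $384k.
Row-greedy (each carrier in turn takes its best remaining route) gives $360k, worse by 24.
No other one-to-one assignment exceeds $384k.

Max total: $384k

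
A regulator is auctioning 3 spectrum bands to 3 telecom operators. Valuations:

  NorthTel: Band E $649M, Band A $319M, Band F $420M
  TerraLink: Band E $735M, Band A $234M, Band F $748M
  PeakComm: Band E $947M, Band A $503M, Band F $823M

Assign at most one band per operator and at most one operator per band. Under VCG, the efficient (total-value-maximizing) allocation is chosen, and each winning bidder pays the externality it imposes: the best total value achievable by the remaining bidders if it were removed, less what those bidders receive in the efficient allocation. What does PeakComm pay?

Efficient allocation: NorthTel→Band A ($319M), TerraLink→Band F ($748M), PeakComm→Band E ($947M); total welfare W = $2014M.
PeakComm receives Band E at value $947M, so the others get W − 947 = $1067M.
Without PeakComm: best allocation of the remaining 2 bidders over all 3 bands is NorthTel→Band E ($649M), TerraLink→Band F ($748M), total $1397M.
VCG payment = (others' best without PeakComm) − (others' welfare with PeakComm) = 1397 − 1067 = $330M.

PeakComm pays $330M.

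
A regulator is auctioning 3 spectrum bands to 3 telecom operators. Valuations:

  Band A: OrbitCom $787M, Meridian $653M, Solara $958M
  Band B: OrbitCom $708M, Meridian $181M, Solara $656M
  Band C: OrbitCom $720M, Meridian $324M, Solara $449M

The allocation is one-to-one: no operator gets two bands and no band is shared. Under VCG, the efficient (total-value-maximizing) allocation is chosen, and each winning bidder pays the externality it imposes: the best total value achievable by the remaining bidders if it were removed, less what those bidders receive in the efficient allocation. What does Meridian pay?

Efficient allocation: OrbitCom→Band C ($720M), Meridian→Band A ($653M), Solara→Band B ($656M); total welfare W = $2029M.
Meridian receives Band A at value $653M, so the others get W − 653 = $1376M.
Without Meridian: best allocation of the remaining 2 bidders over all 3 bands is OrbitCom→Band C ($720M), Solara→Band A ($958M), total $1678M.
VCG payment = (others' best without Meridian) − (others' welfare with Meridian) = 1678 − 1376 = $302M.

Meridian pays $302M.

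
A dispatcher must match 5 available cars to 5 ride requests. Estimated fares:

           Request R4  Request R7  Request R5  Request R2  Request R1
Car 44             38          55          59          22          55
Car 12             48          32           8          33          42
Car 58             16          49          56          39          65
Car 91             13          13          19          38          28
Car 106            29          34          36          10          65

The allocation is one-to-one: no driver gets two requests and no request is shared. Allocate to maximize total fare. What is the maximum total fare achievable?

Max total: $262

Optimal: Car 44→Request R7 ($55), Car 12→Request R4 ($48), Car 58→Request R5 ($56), Car 91→Request R2 ($38), Car 106→Request R1 ($65) — total 55+48+56+38+65 = $262.
Max-entry greedy (repeatedly take the single best remaining cell) gives $244, worse by 18.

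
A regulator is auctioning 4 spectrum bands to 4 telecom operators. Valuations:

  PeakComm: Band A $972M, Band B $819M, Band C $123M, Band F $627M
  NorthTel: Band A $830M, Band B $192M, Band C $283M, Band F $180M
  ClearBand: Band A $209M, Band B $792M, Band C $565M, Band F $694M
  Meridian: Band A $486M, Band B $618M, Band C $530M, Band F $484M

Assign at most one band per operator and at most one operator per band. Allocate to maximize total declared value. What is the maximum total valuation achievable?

Treat this as an assignment problem: match each operator to one band.
Optimal: PeakComm→Band B ($819M), NorthTel→Band A ($830M), ClearBand→Band F ($694M), Meridian→Band C ($530M) — total 819+830+694+530 = $2873M.
Row-greedy (each operator in turn takes its best remaining band) gives $2531M, worse by 342.

Max total: $2873M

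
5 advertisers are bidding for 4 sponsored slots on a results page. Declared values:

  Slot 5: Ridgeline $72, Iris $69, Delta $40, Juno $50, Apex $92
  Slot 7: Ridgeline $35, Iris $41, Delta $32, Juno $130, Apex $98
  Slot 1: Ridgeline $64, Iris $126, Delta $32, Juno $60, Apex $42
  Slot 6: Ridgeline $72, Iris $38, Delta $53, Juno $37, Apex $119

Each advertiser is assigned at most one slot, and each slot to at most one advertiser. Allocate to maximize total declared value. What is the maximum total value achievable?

This is the linear assignment problem.
Optimal: Ridgeline→Slot 5 ($72), Juno→Slot 7 ($130), Iris→Slot 1 ($126), Apex→Slot 6 ($119) — total 72+130+126+119 = $447.
Column-greedy (each slot in turn goes to its best remaining advertiser) gives $420, worse by 27.

Max total: $447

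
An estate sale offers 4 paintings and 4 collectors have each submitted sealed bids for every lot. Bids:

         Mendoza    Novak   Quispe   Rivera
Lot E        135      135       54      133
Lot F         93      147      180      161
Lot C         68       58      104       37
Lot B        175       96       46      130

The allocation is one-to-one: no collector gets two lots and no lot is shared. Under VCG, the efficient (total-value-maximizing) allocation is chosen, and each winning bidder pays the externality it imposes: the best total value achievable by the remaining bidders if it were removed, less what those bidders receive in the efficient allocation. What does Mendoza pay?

Mendoza pays $45.

Efficient allocation: Mendoza→Lot B ($175), Novak→Lot E ($135), Quispe→Lot C ($104), Rivera→Lot F ($161); total welfare W = $575.
Mendoza receives Lot B at value $175, so the others get W − 175 = $400.
Without Mendoza: best allocation of the remaining 3 bidders over all 4 lots is Novak→Lot E ($135), Quispe→Lot F ($180), Rivera→Lot B ($130), total $445.
VCG payment = (others' best without Mendoza) − (others' welfare with Mendoza) = 445 − 400 = $45.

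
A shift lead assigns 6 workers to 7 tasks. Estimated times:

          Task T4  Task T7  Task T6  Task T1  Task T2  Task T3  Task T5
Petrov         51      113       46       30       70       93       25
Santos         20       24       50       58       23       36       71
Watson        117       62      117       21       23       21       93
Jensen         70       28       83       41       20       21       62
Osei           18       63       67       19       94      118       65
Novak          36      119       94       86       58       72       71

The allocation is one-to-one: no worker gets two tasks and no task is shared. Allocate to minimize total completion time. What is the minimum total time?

Min total: 145 min

This is the linear assignment problem.
Optimal: Petrov→Task T5 (25 min), Santos→Task T7 (24 min), Watson→Task T3 (21 min), Jensen→Task T2 (20 min), Osei→Task T1 (19 min), Novak→Task T4 (36 min) — total 25+24+21+20+19+36 = 145 min.
Min-entry greedy (repeatedly take the single cheapest remaining cell) gives 180 min, worse by 35.
Swapping Osei↔Petrov (Osei→Task T5 65 min, Petrov→Task T1 30 min) adds 51.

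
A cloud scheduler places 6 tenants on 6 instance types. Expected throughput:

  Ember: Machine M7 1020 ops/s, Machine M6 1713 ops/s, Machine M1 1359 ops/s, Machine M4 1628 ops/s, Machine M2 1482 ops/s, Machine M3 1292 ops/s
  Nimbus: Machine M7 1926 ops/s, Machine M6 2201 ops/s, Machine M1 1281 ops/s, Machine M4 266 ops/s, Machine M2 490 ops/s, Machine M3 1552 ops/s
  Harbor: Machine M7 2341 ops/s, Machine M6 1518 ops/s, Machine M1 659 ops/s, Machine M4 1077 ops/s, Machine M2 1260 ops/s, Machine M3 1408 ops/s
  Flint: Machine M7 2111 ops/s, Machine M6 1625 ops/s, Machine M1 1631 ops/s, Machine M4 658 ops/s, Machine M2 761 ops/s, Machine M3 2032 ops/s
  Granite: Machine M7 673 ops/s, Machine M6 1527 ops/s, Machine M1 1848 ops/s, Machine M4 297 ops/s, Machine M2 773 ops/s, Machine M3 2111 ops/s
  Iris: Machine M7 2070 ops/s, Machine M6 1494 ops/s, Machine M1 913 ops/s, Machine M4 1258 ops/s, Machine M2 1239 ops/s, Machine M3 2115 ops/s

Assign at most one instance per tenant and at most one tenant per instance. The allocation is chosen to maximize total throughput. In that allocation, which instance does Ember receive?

Ember receives Machine M4.

Treat this as an assignment problem: match each tenant to one instance.
Optimal: Ember→Machine M4 (1628 ops/s), Nimbus→Machine M6 (2201 ops/s), Harbor→Machine M7 (2341 ops/s), Flint→Machine M3 (2032 ops/s), Granite→Machine M1 (1848 ops/s), Iris→Machine M2 (1239 ops/s) — total 1628+2201+2341+2032+1848+1239 = 11289 ops/s.
Next-best assignment: Ember→Machine M4, Nimbus→Machine M6, Harbor→Machine M2, Flint→Machine M7, Granite→Machine M1, Iris→Machine M3 = 11163 ops/s.
Swapping Iris↔Flint (Iris→Machine M3 2115 ops/s, Flint→Machine M2 761 ops/s) loses 395.
Ember's own top instance is Machine M6 (1713 ops/s), but forcing Ember→Machine M6 and reassigning the rest optimally gives only 10037 ops/s — worse by 1252.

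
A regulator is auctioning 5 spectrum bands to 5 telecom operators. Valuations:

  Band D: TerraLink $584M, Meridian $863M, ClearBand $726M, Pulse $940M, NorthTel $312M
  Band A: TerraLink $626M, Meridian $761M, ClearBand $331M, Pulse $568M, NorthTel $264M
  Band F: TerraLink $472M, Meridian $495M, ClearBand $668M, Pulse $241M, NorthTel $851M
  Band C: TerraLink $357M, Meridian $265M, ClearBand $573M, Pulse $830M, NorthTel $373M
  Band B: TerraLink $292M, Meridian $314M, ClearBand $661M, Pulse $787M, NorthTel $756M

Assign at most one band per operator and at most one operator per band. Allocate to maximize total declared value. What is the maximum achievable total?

This is the linear assignment problem.
Optimal: TerraLink→Band A ($626M), Meridian→Band D ($863M), ClearBand→Band B ($661M), Pulse→Band C ($830M), NorthTel→Band F ($851M) — total 626+863+661+830+851 = $3831M.
Column-greedy (each band in turn goes to its best remaining operator) gives $3417M, worse by 414.
Next-best assignment: TerraLink→Band A, Meridian→Band D, ClearBand→Band F, Pulse→Band C, NorthTel→Band B = $3743M.

Maximum total: $3831M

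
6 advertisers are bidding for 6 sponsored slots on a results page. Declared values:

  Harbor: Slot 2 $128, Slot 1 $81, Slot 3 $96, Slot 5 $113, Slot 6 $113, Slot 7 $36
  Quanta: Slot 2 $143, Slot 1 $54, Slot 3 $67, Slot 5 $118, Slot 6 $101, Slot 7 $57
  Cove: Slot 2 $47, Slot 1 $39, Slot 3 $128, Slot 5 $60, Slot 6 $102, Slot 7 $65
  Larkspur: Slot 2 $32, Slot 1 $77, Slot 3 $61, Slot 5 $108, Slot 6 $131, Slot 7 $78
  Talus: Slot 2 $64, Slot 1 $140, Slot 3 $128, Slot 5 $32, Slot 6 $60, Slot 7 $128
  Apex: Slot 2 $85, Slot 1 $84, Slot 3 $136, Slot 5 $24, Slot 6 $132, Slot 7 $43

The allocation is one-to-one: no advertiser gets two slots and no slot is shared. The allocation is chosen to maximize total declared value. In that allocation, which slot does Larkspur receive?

This is a one-to-one assignment (maximum-weight bipartite matching).
Optimal: Harbor→Slot 5 ($113), Quanta→Slot 2 ($143), Cove→Slot 3 ($128), Larkspur→Slot 7 ($78), Talus→Slot 1 ($140), Apex→Slot 6 ($132) — total 113+143+128+78+140+132 = $734.
Max-entry greedy (repeatedly take the single best remaining cell) gives $728, worse by 6.
Next-best assignment: Harbor→Slot 5, Quanta→Slot 2, Cove→Slot 7, Larkspur→Slot 6, Talus→Slot 1, Apex→Slot 3 = $728.
Larkspur's own top slot is Slot 6 ($131), but forcing Larkspur→Slot 6 and reassigning the rest optimally gives only $728 — worse by 6.

Larkspur receives Slot 7.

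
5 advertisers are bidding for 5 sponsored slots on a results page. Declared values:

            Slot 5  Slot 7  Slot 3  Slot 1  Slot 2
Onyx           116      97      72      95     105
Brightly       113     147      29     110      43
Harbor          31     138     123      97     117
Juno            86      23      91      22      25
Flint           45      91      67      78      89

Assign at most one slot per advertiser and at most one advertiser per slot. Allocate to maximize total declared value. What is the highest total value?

Max total: $549

Optimal: Onyx→Slot 5 ($116), Brightly→Slot 7 ($147), Harbor→Slot 2 ($117), Juno→Slot 3 ($91), Flint→Slot 1 ($78) — total 116+147+117+91+78 = $549.
Column-greedy (each slot in turn goes to its best remaining advertiser) gives $489, worse by 60.
No other one-to-one assignment exceeds $549.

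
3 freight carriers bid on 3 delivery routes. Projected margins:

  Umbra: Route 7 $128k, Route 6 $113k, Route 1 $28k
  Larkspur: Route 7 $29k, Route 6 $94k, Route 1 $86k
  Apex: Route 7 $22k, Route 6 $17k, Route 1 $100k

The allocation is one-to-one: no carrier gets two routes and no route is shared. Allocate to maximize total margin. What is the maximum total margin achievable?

Optimal: Umbra→Route 7 ($128k), Larkspur→Route 6 ($94k), Apex→Route 1 ($100k) — total 128+94+100 = $322k.
Next-best assignment: Umbra→Route 6, Larkspur→Route 7, Apex→Route 1 = $242k.
Swapping Larkspur↔Apex (Larkspur→Route 1 $86k, Apex→Route 6 $17k) loses 91.

Max total: $322k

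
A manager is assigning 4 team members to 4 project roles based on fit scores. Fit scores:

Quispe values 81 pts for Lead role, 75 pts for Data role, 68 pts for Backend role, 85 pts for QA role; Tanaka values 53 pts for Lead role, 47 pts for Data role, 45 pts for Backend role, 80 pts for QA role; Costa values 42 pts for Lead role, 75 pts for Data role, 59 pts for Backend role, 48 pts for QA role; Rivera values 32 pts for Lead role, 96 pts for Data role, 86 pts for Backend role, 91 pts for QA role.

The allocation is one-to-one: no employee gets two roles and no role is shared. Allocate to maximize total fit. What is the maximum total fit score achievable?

Max total: 322 pts

Optimal: Quispe→Lead role (81 pts), Tanaka→QA role (80 pts), Costa→Data role (75 pts), Rivera→Backend role (86 pts) — total 81+80+75+86 = 322 pts.
Max-entry greedy (repeatedly take the single best remaining cell) gives 293 pts, worse by 29.
Next-best assignment: Quispe→Lead role, Tanaka→QA role, Costa→Backend role, Rivera→Data role = 316 pts.
Swapping Costa↔Rivera (Costa→Backend role 59 pts, Rivera→Data role 96 pts) loses 6.
No other one-to-one assignment exceeds 322 pts.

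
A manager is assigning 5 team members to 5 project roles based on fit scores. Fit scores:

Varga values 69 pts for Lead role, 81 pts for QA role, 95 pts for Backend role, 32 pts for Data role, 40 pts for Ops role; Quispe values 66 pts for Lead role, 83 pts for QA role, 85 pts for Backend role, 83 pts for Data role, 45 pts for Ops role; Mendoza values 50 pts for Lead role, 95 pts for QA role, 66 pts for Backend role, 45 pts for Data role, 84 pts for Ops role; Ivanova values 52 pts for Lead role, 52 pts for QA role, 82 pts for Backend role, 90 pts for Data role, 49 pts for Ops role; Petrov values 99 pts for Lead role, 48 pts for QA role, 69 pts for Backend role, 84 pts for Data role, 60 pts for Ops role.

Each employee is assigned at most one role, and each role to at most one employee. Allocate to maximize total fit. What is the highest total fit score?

Optimal: Varga→Backend role (95 pts), Quispe→QA role (83 pts), Mendoza→Ops role (84 pts), Ivanova→Data role (90 pts), Petrov→Lead role (99 pts) — total 95+83+84+90+99 = 451 pts.
Max-entry greedy (repeatedly take the single best remaining cell) gives 424 pts, worse by 27.
Next-best assignment: Varga→QA role, Quispe→Backend role, Mendoza→Ops role, Ivanova→Data role, Petrov→Lead role = 439 pts.

Maximum total: 451 pts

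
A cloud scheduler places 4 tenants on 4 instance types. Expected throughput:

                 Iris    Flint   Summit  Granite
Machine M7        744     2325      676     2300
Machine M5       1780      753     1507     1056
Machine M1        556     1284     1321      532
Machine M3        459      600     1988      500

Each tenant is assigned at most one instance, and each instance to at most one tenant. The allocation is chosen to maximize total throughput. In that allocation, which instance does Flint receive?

This is the linear assignment problem.
Optimal: Iris→Machine M5 (1780 ops/s), Flint→Machine M1 (1284 ops/s), Summit→Machine M3 (1988 ops/s), Granite→Machine M7 (2300 ops/s) — total 1780+1284+1988+2300 = 7352 ops/s.
Max-entry greedy (repeatedly take the single best remaining cell) gives 6625 ops/s, worse by 727.
Swapping Iris↔Flint (Iris→Machine M1 556 ops/s, Flint→Machine M5 753 ops/s) loses 1755.
Flint's own top instance is Machine M7 (2325 ops/s), but forcing Flint→Machine M7 and reassigning the rest optimally gives only 6625 ops/s — worse by 727.

Flint receives Machine M1.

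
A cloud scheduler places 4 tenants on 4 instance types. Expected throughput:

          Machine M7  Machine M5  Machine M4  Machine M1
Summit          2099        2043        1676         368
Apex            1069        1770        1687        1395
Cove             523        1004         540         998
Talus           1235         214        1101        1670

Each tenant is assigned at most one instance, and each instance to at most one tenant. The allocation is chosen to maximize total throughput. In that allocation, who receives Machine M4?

Optimal: Summit→Machine M7 (2099 ops/s), Apex→Machine M4 (1687 ops/s), Cove→Machine M5 (1004 ops/s), Talus→Machine M1 (1670 ops/s) — total 2099+1687+1004+1670 = 6460 ops/s.
Column-greedy (each instance in turn goes to its best remaining tenant) gives 5968 ops/s, worse by 492.
Next-best assignment: Summit→Machine M7, Apex→Machine M5, Cove→Machine M4, Talus→Machine M1 = 6079 ops/s.
No other one-to-one assignment exceeds 6460 ops/s.
Apex's own top instance is Machine M5 (1770 ops/s), but forcing Apex→Machine M5 and reassigning the rest optimally gives only 6079 ops/s — worse by 381.

Apex receives Machine M4.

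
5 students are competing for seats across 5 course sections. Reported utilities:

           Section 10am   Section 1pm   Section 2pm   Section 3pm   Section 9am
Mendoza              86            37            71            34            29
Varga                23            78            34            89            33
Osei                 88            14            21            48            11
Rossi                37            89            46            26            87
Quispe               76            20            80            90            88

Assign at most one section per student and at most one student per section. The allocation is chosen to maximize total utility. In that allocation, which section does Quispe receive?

Optimal: Mendoza→Section 2pm (71 points), Varga→Section 3pm (89 points), Osei→Section 10am (88 points), Rossi→Section 1pm (89 points), Quispe→Section 9am (88 points) — total 71+89+88+89+88 = 425 points.
Row-greedy (each student in turn takes its best remaining section) gives 373 points, worse by 52.
Every other assignment is strictly worse.
Quispe's own top section is Section 3pm (90 points), but forcing Quispe→Section 3pm and reassigning the rest optimally gives only 414 points — worse by 11.

Quispe receives Section 9am.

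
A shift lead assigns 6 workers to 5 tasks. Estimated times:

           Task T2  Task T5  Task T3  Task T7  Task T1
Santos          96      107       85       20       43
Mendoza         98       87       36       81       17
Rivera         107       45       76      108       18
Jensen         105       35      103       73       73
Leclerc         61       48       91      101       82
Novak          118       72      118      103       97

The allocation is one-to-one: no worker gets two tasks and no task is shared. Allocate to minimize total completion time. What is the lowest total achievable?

This is the linear assignment problem.
Optimal: Leclerc→Task T2 (61 min), Jensen→Task T5 (35 min), Mendoza→Task T3 (36 min), Santos→Task T7 (20 min), Rivera→Task T1 (18 min) — total 61+35+36+20+18 = 170 min.
Min-entry greedy (repeatedly take the single cheapest remaining cell) gives 209 min, worse by 39.
Swapping Leclerc↔Santos (Leclerc→Task T7 101 min, Santos→Task T2 96 min) adds 116.

Min total: 170 min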